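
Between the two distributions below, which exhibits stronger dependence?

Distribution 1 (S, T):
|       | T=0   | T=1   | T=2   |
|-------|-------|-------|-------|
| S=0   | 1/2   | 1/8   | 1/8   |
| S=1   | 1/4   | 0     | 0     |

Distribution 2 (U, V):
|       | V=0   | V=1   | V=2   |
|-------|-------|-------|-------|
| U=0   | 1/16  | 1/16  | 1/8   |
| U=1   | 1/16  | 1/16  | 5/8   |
Distribution 1 (S, T):
Marginal P(S) (row sums):
  P(S=0) = 1/2 + 1/8 + 1/8 = 3/4
  P(S=1) = 1/4 + 0 + 0 = 1/4
Marginal P(T) (column sums):
  P(T=0) = 1/2 + 1/4 = 3/4
  P(T=1) = 1/8 + 0 = 1/8
  P(T=2) = 1/8 + 0 = 1/8

H(S) = -[(3/4)·log₂(3/4) + (1/4)·log₂(1/4)]
  = 0.3113 + 0.5000
  = 0.8113 bits
H(T) = -[(3/4)·log₂(3/4) + (1/8)·log₂(1/8) + (1/8)·log₂(1/8)]
  = 0.3113 + 0.3750 + 0.3750
  = 1.0613 bits
H(S,T) = -[(1/2)·log₂(1/2) + (1/8)·log₂(1/8) + (1/8)·log₂(1/8) + (1/4)·log₂(1/4)]
  = 0.5000 + 0.3750 + 0.3750 + 0.5000
  = 1.7500 bits

I(S;T) = H(S) + H(T) - H(S,T)
  = 0.8113 + 1.0613 - 1.7500
  = 0.1226 bits

Distribution 2 (U, V):
Marginal P(U) (row sums):
  P(U=0) = 1/16 + 1/16 + 1/8 = 1/4
  P(U=1) = 1/16 + 1/16 + 5/8 = 3/4
Marginal P(V) (column sums):
  P(V=0) = 1/16 + 1/16 = 1/8
  P(V=1) = 1/16 + 1/16 = 1/8
  P(V=2) = 1/8 + 5/8 = 3/4

H(U) = -[(1/4)·log₂(1/4) + (3/4)·log₂(3/4)]
  = 0.5000 + 0.3113
  = 0.8113 bits
H(V) = -[(1/8)·log₂(1/8) + (1/8)·log₂(1/8) + (3/4)·log₂(3/4)]
  = 0.3750 + 0.3750 + 0.3113
  = 1.0613 bits
H(U,V) = -[(1/16)·log₂(1/16) + (1/16)·log₂(1/16) + (1/8)·log₂(1/8) + (1/16)·log₂(1/16) + (1/16)·log₂(1/16) + (5/8)·log₂(5/8)]
  = 0.2500 + 0.2500 + 0.3750 + 0.2500 + 0.2500 + 0.4238
  = 1.7988 bits

I(U;V) = H(U) + H(V) - H(U,V)
  = 0.8113 + 1.0613 - 1.7988
  = 0.0738 bits

I(S;T) = 0.1226 bits > I(U;V) = 0.0738 bits, so (S, T) has the higher mutual information (stronger dependence).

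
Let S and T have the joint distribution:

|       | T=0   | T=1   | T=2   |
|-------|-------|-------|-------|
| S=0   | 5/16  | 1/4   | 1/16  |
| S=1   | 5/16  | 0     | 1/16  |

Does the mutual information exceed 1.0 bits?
Marginal P(S) (row sums):
  P(S=0) = 5/16 + 1/4 + 1/16 = 5/8
  P(S=1) = 5/16 + 0 + 1/16 = 3/8
Marginal P(T) (column sums):
  P(T=0) = 5/16 + 5/16 = 5/8
  P(T=1) = 1/4 + 0 = 1/4
  P(T=2) = 1/16 + 1/16 = 1/8

H(S) = -[(5/8)·log₂(5/8) + (3/8)·log₂(3/8)]
  = 0.4238 + 0.5306
  = 0.9544 bits
H(T) = -[(5/8)·log₂(5/8) + (1/4)·log₂(1/4) + (1/8)·log₂(1/8)]
  = 0.4238 + 0.5000 + 0.3750
  = 1.2988 bits
H(S,T) = -[(5/16)·log₂(5/16) + (1/4)·log₂(1/4) + (1/16)·log₂(1/16) + (5/16)·log₂(5/16) + (1/16)·log₂(1/16)]
  = 0.5244 + 0.5000 + 0.2500 + 0.5244 + 0.2500
  = 2.0488 bits

I(S;T) = H(S) + H(T) - H(S,T)
  = 0.9544 + 1.2988 - 2.0488
  = 0.2044 bits

No. I(S;T) = 0.2044 bits, which is ≤ 1.0 bits.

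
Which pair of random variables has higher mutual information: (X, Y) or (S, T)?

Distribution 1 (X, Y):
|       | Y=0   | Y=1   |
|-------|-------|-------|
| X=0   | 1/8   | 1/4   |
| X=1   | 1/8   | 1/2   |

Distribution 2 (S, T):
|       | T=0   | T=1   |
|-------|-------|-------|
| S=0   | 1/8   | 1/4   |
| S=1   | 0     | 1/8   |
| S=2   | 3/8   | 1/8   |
Distribution 1 (X, Y):
Marginal P(X) (row sums):
  P(X=0) = 1/8 + 1/4 = 3/8
  P(X=1) = 1/8 + 1/2 = 5/8
Marginal P(Y) (column sums):
  P(Y=0) = 1/8 + 1/8 = 1/4
  P(Y=1) = 1/4 + 1/2 = 3/4

H(X) = -[(3/8)·log₂(3/8) + (5/8)·log₂(5/8)]
  = 0.5306 + 0.4238
  = 0.9544 bits
H(Y) = -[(1/4)·log₂(1/4) + (3/4)·log₂(3/4)]
  = 0.5000 + 0.3113
  = 0.8113 bits
H(X,Y) = -[(1/8)·log₂(1/8) + (1/4)·log₂(1/4) + (1/8)·log₂(1/8) + (1/2)·log₂(1/2)]
  = 0.3750 + 0.5000 + 0.3750 + 0.5000
  = 1.7500 bits

I(X;Y) = H(X) + H(Y) - H(X,Y)
  = 0.9544 + 0.8113 - 1.7500
  = 0.0157 bits

Distribution 2 (S, T):
Marginal P(S) (row sums):
  P(S=0) = 1/8 + 1/4 = 3/8
  P(S=1) = 0 + 1/8 = 1/8
  P(S=2) = 3/8 + 1/8 = 1/2
Marginal P(T) (column sums):
  P(T=0) = 1/8 + 0 + 3/8 = 1/2
  P(T=1) = 1/4 + 1/8 + 1/8 = 1/2

H(S) = -[(3/8)·log₂(3/8) + (1/8)·log₂(1/8) + (1/2)·log₂(1/2)]
  = 0.5306 + 0.3750 + 0.5000
  = 1.4056 bits
H(T) = -[(1/2)·log₂(1/2) + (1/2)·log₂(1/2)]
  = 0.5000 + 0.5000
  = 1.0000 bits
H(S,T) = -[(1/8)·log₂(1/8) + (1/4)·log₂(1/4) + (1/8)·log₂(1/8) + (3/8)·log₂(3/8) + (1/8)·log₂(1/8)]
  = 0.3750 + 0.5000 + 0.3750 + 0.5306 + 0.3750
  = 2.1556 bits

I(S;T) = H(S) + H(T) - H(S,T)
  = 1.4056 + 1.0000 - 2.1556
  = 0.2500 bits

I(S;T) = 0.2500 bits > I(X;Y) = 0.0157 bits, so (S, T) has the higher mutual information (stronger dependence).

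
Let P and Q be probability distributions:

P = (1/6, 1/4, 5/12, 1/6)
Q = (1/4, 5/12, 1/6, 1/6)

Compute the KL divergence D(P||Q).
D(P||Q) = Σ P(i) log₂(P(i)/Q(i))
  i=0: (1/6) × log₂((1/6)/(1/4)) = (1/6) × log₂(2/3) = -0.0975
  i=1: (1/4) × log₂((1/4)/(5/12)) = (1/4) × log₂(3/5) = -0.1842
  i=2: (5/12) × log₂((5/12)/(1/6)) = (5/12) × log₂(5/2) = 0.5508
  i=3: (1/6) × log₂((1/6)/(1/6)) = (1/6) × log₂(1) = 0.0000
D(P||Q) = -0.0975 - 0.1842 + 0.5508 + 0.0000
  = 0.2691 bits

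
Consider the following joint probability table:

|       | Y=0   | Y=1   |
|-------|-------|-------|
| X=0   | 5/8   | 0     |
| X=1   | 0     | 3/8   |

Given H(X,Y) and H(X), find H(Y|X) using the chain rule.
From the chain rule: H(X,Y) = H(X) + H(Y|X)
Therefore: H(Y|X) = H(X,Y) - H(X)

H(X,Y) = -[(5/8)·log₂(5/8) + (3/8)·log₂(3/8)]
  = 0.4238 + 0.5306
  = 0.9544 bits
Marginal P(X) (row sums):
  P(X=0) = 5/8 + 0 = 5/8
  P(X=1) = 0 + 3/8 = 3/8
H(X) = -[(5/8)·log₂(5/8) + (3/8)·log₂(3/8)]
  = 0.4238 + 0.5306
  = 0.9544 bits

H(Y|X) = 0.9544 - 0.9544 = 0.0000 bits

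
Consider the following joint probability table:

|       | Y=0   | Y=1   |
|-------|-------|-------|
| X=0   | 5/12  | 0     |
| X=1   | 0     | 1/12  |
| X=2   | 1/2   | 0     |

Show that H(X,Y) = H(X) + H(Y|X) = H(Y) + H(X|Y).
Marginal P(X) (row sums):
  P(X=0) = 5/12 + 0 = 5/12
  P(X=1) = 0 + 1/12 = 1/12
  P(X=2) = 1/2 + 0 = 1/2
Marginal P(Y) (column sums):
  P(Y=0) = 5/12 + 0 + 1/2 = 11/12
  P(Y=1) = 0 + 1/12 + 0 = 1/12

Decomposition 1: H(X) + H(Y|X)
H(X) = -[(5/12)·log₂(5/12) + (1/12)·log₂(1/12) + (1/2)·log₂(1/2)]
  = 0.5263 + 0.2987 + 0.5000
  = 1.3250 bits
H(Y|X) = -Σ P(X,Y)·log₂ P(Y|X), where P(Y|X) = P(X,Y) / P(X)
  (cells with P(X,Y) = 0 contribute 0)
  (X=0,Y=0): P(Y|X) = (5/12)/(5/12) = 1;  -(5/12)·log₂(1) = 0.0000
  (X=1,Y=1): P(Y|X) = (1/12)/(1/12) = 1;  -(1/12)·log₂(1) = 0.0000
  (X=2,Y=0): P(Y|X) = (1/2)/(1/2) = 1;  -(1/2)·log₂(1) = 0.0000
H(Y|X) = 0.0000 + 0.0000 + 0.0000
  = 0.0000 bits
H(X) + H(Y|X) = 1.3250 + 0.0000 = 1.3250 bits

Decomposition 2: H(Y) + H(X|Y)
H(Y) = -[(11/12)·log₂(11/12) + (1/12)·log₂(1/12)]
  = 0.1151 + 0.2987
  = 0.4138 bits
H(X|Y) = -Σ P(X,Y)·log₂ P(X|Y), where P(X|Y) = P(X,Y) / P(Y)
  (cells with P(X,Y) = 0 contribute 0)
  (X=0,Y=0): P(X|Y) = (5/12)/(11/12) = 5/11;  -(5/12)·log₂(5/11) = 0.4740
  (X=1,Y=1): P(X|Y) = (1/12)/(1/12) = 1;  -(1/12)·log₂(1) = 0.0000
  (X=2,Y=0): P(X|Y) = (1/2)/(11/12) = 6/11;  -(1/2)·log₂(6/11) = 0.4372
H(X|Y) = 0.4740 + 0.0000 + 0.4372
  = 0.9112 bits
H(Y) + H(X|Y) = 0.4138 + 0.9112 = 1.3250 bits

Direct computation of the joint entropy:
H(X,Y) = -[(5/12)·log₂(5/12) + (1/12)·log₂(1/12) + (1/2)·log₂(1/2)]
  = 0.5263 + 0.2987 + 0.5000
  = 1.3250 bits

All three agree: H(X,Y) = 1.3250 bits ✓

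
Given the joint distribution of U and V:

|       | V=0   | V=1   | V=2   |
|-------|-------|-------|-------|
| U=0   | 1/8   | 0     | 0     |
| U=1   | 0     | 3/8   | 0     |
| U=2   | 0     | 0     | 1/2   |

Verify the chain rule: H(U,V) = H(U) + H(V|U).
Left side:
H(U,V) = -[(1/8)·log₂(1/8) + (3/8)·log₂(3/8) + (1/2)·log₂(1/2)]
  = 0.3750 + 0.5306 + 0.5000
  = 1.4056 bits

Right side:
Marginal P(U) (row sums):
  P(U=0) = 1/8 + 0 + 0 = 1/8
  P(U=1) = 0 + 3/8 + 0 = 3/8
  P(U=2) = 0 + 0 + 1/2 = 1/2
H(U) = -[(1/8)·log₂(1/8) + (3/8)·log₂(3/8) + (1/2)·log₂(1/2)]
  = 0.3750 + 0.5306 + 0.5000
  = 1.4056 bits
H(V|U) = -Σ P(U,V)·log₂ P(V|U), where P(V|U) = P(U,V) / P(U)
  (cells with P(U,V) = 0 contribute 0)
  (U=0,V=0): P(V|U) = (1/8)/(1/8) = 1;  -(1/8)·log₂(1) = 0.0000
  (U=1,V=1): P(V|U) = (3/8)/(3/8) = 1;  -(3/8)·log₂(1) = 0.0000
  (U=2,V=2): P(V|U) = (1/2)/(1/2) = 1;  -(1/2)·log₂(1) = 0.0000
H(V|U) = 0.0000 + 0.0000 + 0.0000
  = 0.0000 bits
H(U) + H(V|U) = 1.4056 + 0.0000 = 1.4056 bits

Both sides equal 1.4056 bits, so the chain rule holds ✓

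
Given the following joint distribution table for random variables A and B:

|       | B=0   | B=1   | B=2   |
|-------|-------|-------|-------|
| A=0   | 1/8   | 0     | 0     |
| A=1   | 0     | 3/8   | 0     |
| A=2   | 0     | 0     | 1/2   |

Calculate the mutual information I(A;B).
Marginal P(A) (row sums):
  P(A=0) = 1/8 + 0 + 0 = 1/8
  P(A=1) = 0 + 3/8 + 0 = 3/8
  P(A=2) = 0 + 0 + 1/2 = 1/2
Marginal P(B) (column sums):
  P(B=0) = 1/8 + 0 + 0 = 1/8
  P(B=1) = 0 + 3/8 + 0 = 3/8
  P(B=2) = 0 + 0 + 1/2 = 1/2

H(A) = -[(1/8)·log₂(1/8) + (3/8)·log₂(3/8) + (1/2)·log₂(1/2)]
  = 0.3750 + 0.5306 + 0.5000
  = 1.4056 bits
H(B) = -[(1/8)·log₂(1/8) + (3/8)·log₂(3/8) + (1/2)·log₂(1/2)]
  = 0.3750 + 0.5306 + 0.5000
  = 1.4056 bits
H(A,B) = -[(1/8)·log₂(1/8) + (3/8)·log₂(3/8) + (1/2)·log₂(1/2)]
  = 0.3750 + 0.5306 + 0.5000
  = 1.4056 bits

I(A;B) = H(A) + H(B) - H(A,B)
  = 1.4056 + 1.4056 - 1.4056
  = 1.4056 bits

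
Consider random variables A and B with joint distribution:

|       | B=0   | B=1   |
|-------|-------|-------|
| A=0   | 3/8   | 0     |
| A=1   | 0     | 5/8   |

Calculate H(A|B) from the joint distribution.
Marginal P(B) (column sums):
  P(B=0) = 3/8 + 0 = 3/8
  P(B=1) = 0 + 5/8 = 5/8

H(A|B) = -Σ P(A,B)·log₂ P(A|B), where P(A|B) = P(A,B) / P(B)
  (cells with P(A,B) = 0 contribute 0)
  (A=0,B=0): P(A|B) = (3/8)/(3/8) = 1;  -(3/8)·log₂(1) = 0.0000
  (A=1,B=1): P(A|B) = (5/8)/(5/8) = 1;  -(5/8)·log₂(1) = 0.0000
H(A|B) = 0.0000 + 0.0000
  = 0.0000 bits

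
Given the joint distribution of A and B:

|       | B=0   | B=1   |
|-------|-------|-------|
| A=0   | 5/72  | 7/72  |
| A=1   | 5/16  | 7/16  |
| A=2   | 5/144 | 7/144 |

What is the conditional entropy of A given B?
Marginal P(B) (column sums):
  P(B=0) = 5/72 + 5/16 + 5/144 = 5/12
  P(B=1) = 7/72 + 7/16 + 7/144 = 7/12

H(A|B) = -Σ P(A,B)·log₂ P(A|B), where P(A|B) = P(A,B) / P(B)
  (A=0,B=0): P(A|B) = (5/72)/(5/12) = 1/6;  -(5/72)·log₂(1/6) = 0.1795
  (A=0,B=1): P(A|B) = (7/72)/(7/12) = 1/6;  -(7/72)·log₂(1/6) = 0.2513
  (A=1,B=0): P(A|B) = (5/16)/(5/12) = 3/4;  -(5/16)·log₂(3/4) = 0.1297
  (A=1,B=1): P(A|B) = (7/16)/(7/12) = 3/4;  -(7/16)·log₂(3/4) = 0.1816
  (A=2,B=0): P(A|B) = (5/144)/(5/12) = 1/12;  -(5/144)·log₂(1/12) = 0.1245
  (A=2,B=1): P(A|B) = (7/144)/(7/12) = 1/12;  -(7/144)·log₂(1/12) = 0.1743
H(A|B) = 0.1795 + 0.2513 + 0.1297 + 0.1816 + 0.1245 + 0.1743
  = 1.0409 bits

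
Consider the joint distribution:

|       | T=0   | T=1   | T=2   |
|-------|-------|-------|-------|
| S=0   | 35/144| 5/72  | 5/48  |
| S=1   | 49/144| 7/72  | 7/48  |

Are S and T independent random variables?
Marginal P(S) (row sums):
  P(S=0) = 35/144 + 5/72 + 5/48 = 5/12
  P(S=1) = 49/144 + 7/72 + 7/48 = 7/12
Marginal P(T) (column sums):
  P(T=0) = 35/144 + 49/144 = 7/12
  P(T=1) = 5/72 + 7/72 = 1/6
  P(T=2) = 5/48 + 7/48 = 1/4

S and T are independent iff P(S=i,T=j) = P(S=i)·P(T=j) for every cell.
  P(S=0)·P(T=0) = 5/12 × 7/12 = 35/144 = P(S=0,T=0) ✓
  P(S=0)·P(T=1) = 5/12 × 1/6 = 5/72 = P(S=0,T=1) ✓
  P(S=0)·P(T=2) = 5/12 × 1/4 = 5/48 = P(S=0,T=2) ✓
  P(S=1)·P(T=0) = 7/12 × 7/12 = 49/144 = P(S=1,T=0) ✓
  P(S=1)·P(T=1) = 7/12 × 1/6 = 7/72 = P(S=1,T=1) ✓
  P(S=1)·P(T=2) = 7/12 × 1/4 = 7/48 = P(S=1,T=2) ✓

Yes, S and T are independent: every cell factors, so I(S;T) = 0 bits.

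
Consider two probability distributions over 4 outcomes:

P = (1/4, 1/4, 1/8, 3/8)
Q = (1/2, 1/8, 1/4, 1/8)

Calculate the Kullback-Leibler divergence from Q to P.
D(P||Q) = Σ P(i) log₂(P(i)/Q(i))
  i=0: (1/4) × log₂((1/4)/(1/2)) = (1/4) × log₂(1/2) = -0.2500
  i=1: (1/4) × log₂((1/4)/(1/8)) = (1/4) × log₂(2) = 0.2500
  i=2: (1/8) × log₂((1/8)/(1/4)) = (1/8) × log₂(1/2) = -0.1250
  i=3: (3/8) × log₂((3/8)/(1/8)) = (3/8) × log₂(3) = 0.5944
D(P||Q) = -0.2500 + 0.2500 - 0.1250 + 0.5944
  = 0.4694 bits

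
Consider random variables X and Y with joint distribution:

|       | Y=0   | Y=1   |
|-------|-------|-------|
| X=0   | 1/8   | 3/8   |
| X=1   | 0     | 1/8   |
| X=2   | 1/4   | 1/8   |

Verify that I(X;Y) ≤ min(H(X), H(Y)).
Marginal P(X) (row sums):
  P(X=0) = 1/8 + 3/8 = 1/2
  P(X=1) = 0 + 1/8 = 1/8
  P(X=2) = 1/4 + 1/8 = 3/8
Marginal P(Y) (column sums):
  P(Y=0) = 1/8 + 0 + 1/4 = 3/8
  P(Y=1) = 3/8 + 1/8 + 1/8 = 5/8

H(X) = -[(1/2)·log₂(1/2) + (1/8)·log₂(1/8) + (3/8)·log₂(3/8)]
  = 0.5000 + 0.3750 + 0.5306
  = 1.4056 bits
H(Y) = -[(3/8)·log₂(3/8) + (5/8)·log₂(5/8)]
  = 0.5306 + 0.4238
  = 0.9544 bits
H(X,Y) = -[(1/8)·log₂(1/8) + (3/8)·log₂(3/8) + (1/8)·log₂(1/8) + (1/4)·log₂(1/4) + (1/8)·log₂(1/8)]
  = 0.3750 + 0.5306 + 0.3750 + 0.5000 + 0.3750
  = 2.1556 bits

I(X;Y) = H(X) + H(Y) - H(X,Y)
  = 1.4056 + 0.9544 - 2.1556
  = 0.2044 bits

min(H(X), H(Y)) = min(1.4056, 0.9544) = 0.9544 bits
Since 0.2044 ≤ 0.9544, the bound is satisfied ✓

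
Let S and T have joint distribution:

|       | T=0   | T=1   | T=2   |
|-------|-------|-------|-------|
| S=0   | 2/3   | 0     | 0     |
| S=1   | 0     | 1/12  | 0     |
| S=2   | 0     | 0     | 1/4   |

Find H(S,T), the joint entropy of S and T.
H(S,T) = -Σ P(S,T) log₂ P(S,T), summed over the non-zero cells:
H(S,T) = -[(2/3)·log₂(2/3) + (1/12)·log₂(1/12) + (1/4)·log₂(1/4)]
  = 0.3900 + 0.2987 + 0.5000
  = 1.1887 bits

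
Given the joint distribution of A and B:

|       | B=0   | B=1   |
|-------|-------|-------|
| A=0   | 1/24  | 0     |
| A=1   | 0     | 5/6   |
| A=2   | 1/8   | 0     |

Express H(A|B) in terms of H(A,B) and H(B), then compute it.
H(A|B) = H(A,B) - H(B)

Marginal P(B) (column sums):
  P(B=0) = 1/24 + 0 + 1/8 = 1/6
  P(B=1) = 0 + 5/6 + 0 = 5/6

H(A,B) = -[(1/24)·log₂(1/24) + (5/6)·log₂(5/6) + (1/8)·log₂(1/8)]
  = 0.1910 + 0.2192 + 0.3750
  = 0.7852 bits
H(B) = -[(1/6)·log₂(1/6) + (5/6)·log₂(5/6)]
  = 0.4308 + 0.2192
  = 0.6500 bits

H(A|B) = 0.7852 - 0.6500 = 0.1352 bits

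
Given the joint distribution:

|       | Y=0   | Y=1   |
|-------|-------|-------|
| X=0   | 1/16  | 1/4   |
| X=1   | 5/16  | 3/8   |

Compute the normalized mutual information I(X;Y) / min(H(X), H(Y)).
Marginal P(X) (row sums):
  P(X=0) = 1/16 + 1/4 = 5/16
  P(X=1) = 5/16 + 3/8 = 11/16
Marginal P(Y) (column sums):
  P(Y=0) = 1/16 + 5/16 = 3/8
  P(Y=1) = 1/4 + 3/8 = 5/8

H(X) = -[(5/16)·log₂(5/16) + (11/16)·log₂(11/16)]
  = 0.5244 + 0.3716
  = 0.8960 bits
H(Y) = -[(3/8)·log₂(3/8) + (5/8)·log₂(5/8)]
  = 0.5306 + 0.4238
  = 0.9544 bits
H(X,Y) = -[(1/16)·log₂(1/16) + (1/4)·log₂(1/4) + (5/16)·log₂(5/16) + (3/8)·log₂(3/8)]
  = 0.2500 + 0.5000 + 0.5244 + 0.5306
  = 1.8050 bits

I(X;Y) = H(X) + H(Y) - H(X,Y)
  = 0.8960 + 0.9544 - 1.8050
  = 0.0454 bits

min(H(X), H(Y)) = min(0.8960, 0.9544) = 0.8960 bits
Normalized MI = 0.0454 / 0.8960 = 0.0507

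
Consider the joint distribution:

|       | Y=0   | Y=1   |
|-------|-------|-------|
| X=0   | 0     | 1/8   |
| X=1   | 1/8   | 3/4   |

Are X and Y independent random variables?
Marginal P(X) (row sums):
  P(X=0) = 0 + 1/8 = 1/8
  P(X=1) = 1/8 + 3/4 = 7/8
Marginal P(Y) (column sums):
  P(Y=0) = 0 + 1/8 = 1/8
  P(Y=1) = 1/8 + 3/4 = 7/8

X and Y are independent iff P(X=i,Y=j) = P(X=i)·P(Y=j) for every cell.
  P(X=0)·P(Y=0) = 1/8 × 1/8 = 1/64, but P(X=0,Y=0) = 0 ✗

No, X and Y are not independent. Quantitatively, I(X;Y) > 0:

H(X) = -[(1/8)·log₂(1/8) + (7/8)·log₂(7/8)]
  = 0.3750 + 0.1686
  = 0.5436 bits
H(Y) = -[(1/8)·log₂(1/8) + (7/8)·log₂(7/8)]
  = 0.3750 + 0.1686
  = 0.5436 bits
H(X,Y) = -[(1/8)·log₂(1/8) + (1/8)·log₂(1/8) + (3/4)·log₂(3/4)]
  = 0.3750 + 0.3750 + 0.3113
  = 1.0613 bits
I(X;Y) = H(X) + H(Y) - H(X,Y) = 0.5436 + 0.5436 - 1.0613 = 0.0259 bits > 0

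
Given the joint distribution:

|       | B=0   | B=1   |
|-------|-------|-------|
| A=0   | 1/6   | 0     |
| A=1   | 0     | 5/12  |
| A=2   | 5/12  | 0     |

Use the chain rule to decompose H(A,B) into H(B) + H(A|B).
By the chain rule: H(A,B) = H(B) + H(A|B)

Marginal P(B) (column sums):
  P(B=0) = 1/6 + 0 + 5/12 = 7/12
  P(B=1) = 0 + 5/12 + 0 = 5/12
H(B) = -[(7/12)·log₂(7/12) + (5/12)·log₂(5/12)]
  = 0.4536 + 0.5263
  = 0.9799 bits
H(A|B) = -Σ P(A,B)·log₂ P(A|B), where P(A|B) = P(A,B) / P(B)
  (cells with P(A,B) = 0 contribute 0)
  (A=0,B=0): P(A|B) = (1/6)/(7/12) = 2/7;  -(1/6)·log₂(2/7) = 0.3012
  (A=1,B=1): P(A|B) = (5/12)/(5/12) = 1;  -(5/12)·log₂(1) = 0.0000
  (A=2,B=0): P(A|B) = (5/12)/(7/12) = 5/7;  -(5/12)·log₂(5/7) = 0.2023
H(A|B) = 0.3012 + 0.0000 + 0.2023
  = 0.5035 bits

H(A,B) = H(B) + H(A|B) = 0.9799 + 0.5035 = 1.4834 bits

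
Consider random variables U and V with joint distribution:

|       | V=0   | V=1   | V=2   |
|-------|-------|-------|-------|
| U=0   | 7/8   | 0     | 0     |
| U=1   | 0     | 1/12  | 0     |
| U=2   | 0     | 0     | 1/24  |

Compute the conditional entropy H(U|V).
Marginal P(V) (column sums):
  P(V=0) = 7/8 + 0 + 0 = 7/8
  P(V=1) = 0 + 1/12 + 0 = 1/12
  P(V=2) = 0 + 0 + 1/24 = 1/24

H(U|V) = -Σ P(U,V)·log₂ P(U|V), where P(U|V) = P(U,V) / P(V)
  (cells with P(U,V) = 0 contribute 0)
  (U=0,V=0): P(U|V) = (7/8)/(7/8) = 1;  -(7/8)·log₂(1) = 0.0000
  (U=1,V=1): P(U|V) = (1/12)/(1/12) = 1;  -(1/12)·log₂(1) = 0.0000
  (U=2,V=2): P(U|V) = (1/24)/(1/24) = 1;  -(1/24)·log₂(1) = 0.0000
H(U|V) = 0.0000 + 0.0000 + 0.0000
  = 0.0000 bits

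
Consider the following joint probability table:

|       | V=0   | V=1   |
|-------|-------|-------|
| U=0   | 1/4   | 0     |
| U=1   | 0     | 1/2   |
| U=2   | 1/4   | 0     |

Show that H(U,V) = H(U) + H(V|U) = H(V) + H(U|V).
Marginal P(U) (row sums):
  P(U=0) = 1/4 + 0 = 1/4
  P(U=1) = 0 + 1/2 = 1/2
  P(U=2) = 1/4 + 0 = 1/4
Marginal P(V) (column sums):
  P(V=0) = 1/4 + 0 + 1/4 = 1/2
  P(V=1) = 0 + 1/2 + 0 = 1/2

Decomposition 1: H(U) + H(V|U)
H(U) = -[(1/4)·log₂(1/4) + (1/2)·log₂(1/2) + (1/4)·log₂(1/4)]
  = 0.5000 + 0.5000 + 0.5000
  = 1.5000 bits
H(V|U) = -Σ P(U,V)·log₂ P(V|U), where P(V|U) = P(U,V) / P(U)
  (cells with P(U,V) = 0 contribute 0)
  (U=0,V=0): P(V|U) = (1/4)/(1/4) = 1;  -(1/4)·log₂(1) = 0.0000
  (U=1,V=1): P(V|U) = (1/2)/(1/2) = 1;  -(1/2)·log₂(1) = 0.0000
  (U=2,V=0): P(V|U) = (1/4)/(1/4) = 1;  -(1/4)·log₂(1) = 0.0000
H(V|U) = 0.0000 + 0.0000 + 0.0000
  = 0.0000 bits
H(U) + H(V|U) = 1.5000 + 0.0000 = 1.5000 bits

Decomposition 2: H(V) + H(U|V)
H(V) = -[(1/2)·log₂(1/2) + (1/2)·log₂(1/2)]
  = 0.5000 + 0.5000
  = 1.0000 bits
H(U|V) = -Σ P(U,V)·log₂ P(U|V), where P(U|V) = P(U,V) / P(V)
  (cells with P(U,V) = 0 contribute 0)
  (U=0,V=0): P(U|V) = (1/4)/(1/2) = 1/2;  -(1/4)·log₂(1/2) = 0.2500
  (U=1,V=1): P(U|V) = (1/2)/(1/2) = 1;  -(1/2)·log₂(1) = 0.0000
  (U=2,V=0): P(U|V) = (1/4)/(1/2) = 1/2;  -(1/4)·log₂(1/2) = 0.2500
H(U|V) = 0.2500 + 0.0000 + 0.2500
  = 0.5000 bits
H(V) + H(U|V) = 1.0000 + 0.5000 = 1.5000 bits

Direct computation of the joint entropy:
H(U,V) = -[(1/4)·log₂(1/4) + (1/2)·log₂(1/2) + (1/4)·log₂(1/4)]
  = 0.5000 + 0.5000 + 0.5000
  = 1.5000 bits

All three agree: H(U,V) = 1.5000 bits ✓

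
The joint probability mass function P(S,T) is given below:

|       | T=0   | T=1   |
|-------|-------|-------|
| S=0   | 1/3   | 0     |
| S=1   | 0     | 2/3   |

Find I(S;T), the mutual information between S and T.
Marginal P(S) (row sums):
  P(S=0) = 1/3 + 0 = 1/3
  P(S=1) = 0 + 2/3 = 2/3
Marginal P(T) (column sums):
  P(T=0) = 1/3 + 0 = 1/3
  P(T=1) = 0 + 2/3 = 2/3

H(S) = -[(1/3)·log₂(1/3) + (2/3)·log₂(2/3)]
  = 0.5283 + 0.3900
  = 0.9183 bits
H(T) = -[(1/3)·log₂(1/3) + (2/3)·log₂(2/3)]
  = 0.5283 + 0.3900
  = 0.9183 bits
H(S,T) = -[(1/3)·log₂(1/3) + (2/3)·log₂(2/3)]
  = 0.5283 + 0.3900
  = 0.9183 bits

I(S;T) = H(S) + H(T) - H(S,T)
  = 0.9183 + 0.9183 - 0.9183
  = 0.9183 bits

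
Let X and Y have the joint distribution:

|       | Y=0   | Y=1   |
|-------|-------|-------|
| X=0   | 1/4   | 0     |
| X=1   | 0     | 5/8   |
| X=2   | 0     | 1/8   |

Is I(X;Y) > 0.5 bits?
Marginal P(X) (row sums):
  P(X=0) = 1/4 + 0 = 1/4
  P(X=1) = 0 + 5/8 = 5/8
  P(X=2) = 0 + 1/8 = 1/8
Marginal P(Y) (column sums):
  P(Y=0) = 1/4 + 0 + 0 = 1/4
  P(Y=1) = 0 + 5/8 + 1/8 = 3/4

H(X) = -[(1/4)·log₂(1/4) + (5/8)·log₂(5/8) + (1/8)·log₂(1/8)]
  = 0.5000 + 0.4238 + 0.3750
  = 1.2988 bits
H(Y) = -[(1/4)·log₂(1/4) + (3/4)·log₂(3/4)]
  = 0.5000 + 0.3113
  = 0.8113 bits
H(X,Y) = -[(1/4)·log₂(1/4) + (5/8)·log₂(5/8) + (1/8)·log₂(1/8)]
  = 0.5000 + 0.4238 + 0.3750
  = 1.2988 bits

I(X;Y) = H(X) + H(Y) - H(X,Y)
  = 1.2988 + 0.8113 - 1.2988
  = 0.8113 bits

Yes. I(X;Y) = 0.8113 bits, which is > 0.5 bits.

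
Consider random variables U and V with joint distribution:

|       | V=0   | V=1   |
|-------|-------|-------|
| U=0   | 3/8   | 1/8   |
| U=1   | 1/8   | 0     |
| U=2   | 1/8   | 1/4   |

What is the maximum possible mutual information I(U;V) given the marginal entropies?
The upper bound on mutual information is I(U;V) ≤ min(H(U), H(V)).

Marginal P(U) (row sums):
  P(U=0) = 3/8 + 1/8 = 1/2
  P(U=1) = 1/8 + 0 = 1/8
  P(U=2) = 1/8 + 1/4 = 3/8
Marginal P(V) (column sums):
  P(V=0) = 3/8 + 1/8 + 1/8 = 5/8
  P(V=1) = 1/8 + 0 + 1/4 = 3/8

H(U) = -[(1/2)·log₂(1/2) + (1/8)·log₂(1/8) + (3/8)·log₂(3/8)]
  = 0.5000 + 0.3750 + 0.5306
  = 1.4056 bits
H(V) = -[(5/8)·log₂(5/8) + (3/8)·log₂(3/8)]
  = 0.4238 + 0.5306
  = 0.9544 bits

Maximum possible I(U;V) = min(1.4056, 0.9544) = 0.9544 bits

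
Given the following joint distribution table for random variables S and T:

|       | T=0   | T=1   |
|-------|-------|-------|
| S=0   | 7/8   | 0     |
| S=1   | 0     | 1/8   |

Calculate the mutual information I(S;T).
Marginal P(S) (row sums):
  P(S=0) = 7/8 + 0 = 7/8
  P(S=1) = 0 + 1/8 = 1/8
Marginal P(T) (column sums):
  P(T=0) = 7/8 + 0 = 7/8
  P(T=1) = 0 + 1/8 = 1/8

H(S) = -[(7/8)·log₂(7/8) + (1/8)·log₂(1/8)]
  = 0.1686 + 0.3750
  = 0.5436 bits
H(T) = -[(7/8)·log₂(7/8) + (1/8)·log₂(1/8)]
  = 0.1686 + 0.3750
  = 0.5436 bits
H(S,T) = -[(7/8)·log₂(7/8) + (1/8)·log₂(1/8)]
  = 0.1686 + 0.3750
  = 0.5436 bits

I(S;T) = H(S) + H(T) - H(S,T)
  = 0.5436 + 0.5436 - 0.5436
  = 0.5436 bits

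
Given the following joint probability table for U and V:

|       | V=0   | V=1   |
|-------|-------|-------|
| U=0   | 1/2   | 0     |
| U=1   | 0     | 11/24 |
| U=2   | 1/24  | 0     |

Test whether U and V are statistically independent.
Marginal P(U) (row sums):
  P(U=0) = 1/2 + 0 = 1/2
  P(U=1) = 0 + 11/24 = 11/24
  P(U=2) = 1/24 + 0 = 1/24
Marginal P(V) (column sums):
  P(V=0) = 1/2 + 0 + 1/24 = 13/24
  P(V=1) = 0 + 11/24 + 0 = 11/24

U and V are independent iff P(U=i,V=j) = P(U=i)·P(V=j) for every cell.
  P(U=0)·P(V=0) = 1/2 × 13/24 = 13/48, but P(U=0,V=0) = 1/2 ✗

No, U and V are not independent. Quantitatively, I(U;V) > 0:

H(U) = -[(1/2)·log₂(1/2) + (11/24)·log₂(11/24) + (1/24)·log₂(1/24)]
  = 0.5000 + 0.5159 + 0.1910
  = 1.2069 bits
H(V) = -[(13/24)·log₂(13/24) + (11/24)·log₂(11/24)]
  = 0.4791 + 0.5159
  = 0.9950 bits
H(U,V) = -[(1/2)·log₂(1/2) + (11/24)·log₂(11/24) + (1/24)·log₂(1/24)]
  = 0.5000 + 0.5159 + 0.1910
  = 1.2069 bits
I(U;V) = H(U) + H(V) - H(U,V) = 1.2069 + 0.9950 - 1.2069 = 0.9950 bits > 0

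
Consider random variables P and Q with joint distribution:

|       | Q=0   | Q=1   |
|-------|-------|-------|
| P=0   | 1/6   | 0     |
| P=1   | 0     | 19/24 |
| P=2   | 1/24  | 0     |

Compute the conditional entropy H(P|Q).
Marginal P(Q) (column sums):
  P(Q=0) = 1/6 + 0 + 1/24 = 5/24
  P(Q=1) = 0 + 19/24 + 0 = 19/24

H(P|Q) = -Σ P(P,Q)·log₂ P(P|Q), where P(P|Q) = P(P,Q) / P(Q)
  (cells with P(P,Q) = 0 contribute 0)
  (P=0,Q=0): P(P|Q) = (1/6)/(5/24) = 4/5;  -(1/6)·log₂(4/5) = 0.0537
  (P=1,Q=1): P(P|Q) = (19/24)/(19/24) = 1;  -(19/24)·log₂(1) = 0.0000
  (P=2,Q=0): P(P|Q) = (1/24)/(5/24) = 1/5;  -(1/24)·log₂(1/5) = 0.0967
H(P|Q) = 0.0537 + 0.0000 + 0.0967
  = 0.1504 bits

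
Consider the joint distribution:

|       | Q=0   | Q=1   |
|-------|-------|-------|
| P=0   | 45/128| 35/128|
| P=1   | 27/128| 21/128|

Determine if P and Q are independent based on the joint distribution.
Marginal P(P) (row sums):
  P(P=0) = 45/128 + 35/128 = 5/8
  P(P=1) = 27/128 + 21/128 = 3/8
Marginal P(Q) (column sums):
  P(Q=0) = 45/128 + 27/128 = 9/16
  P(Q=1) = 35/128 + 21/128 = 7/16

P and Q are independent iff P(P=i,Q=j) = P(P=i)·P(Q=j) for every cell.
  P(P=0)·P(Q=0) = 5/8 × 9/16 = 45/128 = P(P=0,Q=0) ✓
  P(P=0)·P(Q=1) = 5/8 × 7/16 = 35/128 = P(P=0,Q=1) ✓
  P(P=1)·P(Q=0) = 3/8 × 9/16 = 27/128 = P(P=1,Q=0) ✓
  P(P=1)·P(Q=1) = 3/8 × 7/16 = 21/128 = P(P=1,Q=1) ✓

Yes, P and Q are independent: every cell factors, so I(P;Q) = 0 bits.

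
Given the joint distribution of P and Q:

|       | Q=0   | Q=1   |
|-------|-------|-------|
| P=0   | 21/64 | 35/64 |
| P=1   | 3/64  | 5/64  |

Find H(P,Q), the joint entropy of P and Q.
H(P,Q) = -Σ P(P,Q) log₂ P(P,Q), summed over the non-zero cells:
H(P,Q) = -[(21/64)·log₂(21/64) + (35/64)·log₂(35/64) + (3/64)·log₂(3/64) + (5/64)·log₂(5/64)]
  = 0.5275 + 0.4762 + 0.2070 + 0.2873
  = 1.4980 bits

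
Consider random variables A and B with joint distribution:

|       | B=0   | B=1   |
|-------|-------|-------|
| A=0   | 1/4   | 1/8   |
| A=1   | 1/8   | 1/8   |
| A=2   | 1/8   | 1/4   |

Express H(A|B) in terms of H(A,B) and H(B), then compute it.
H(A|B) = H(A,B) - H(B)

Marginal P(B) (column sums):
  P(B=0) = 1/4 + 1/8 + 1/8 = 1/2
  P(B=1) = 1/8 + 1/8 + 1/4 = 1/2

H(A,B) = -[(1/4)·log₂(1/4) + (1/8)·log₂(1/8) + (1/8)·log₂(1/8) + (1/8)·log₂(1/8) + (1/8)·log₂(1/8) + (1/4)·log₂(1/4)]
  = 0.5000 + 0.3750 + 0.3750 + 0.3750 + 0.3750 + 0.5000
  = 2.5000 bits
H(B) = -[(1/2)·log₂(1/2) + (1/2)·log₂(1/2)]
  = 0.5000 + 0.5000
  = 1.0000 bits

H(A|B) = 2.5000 - 1.0000 = 1.5000 bits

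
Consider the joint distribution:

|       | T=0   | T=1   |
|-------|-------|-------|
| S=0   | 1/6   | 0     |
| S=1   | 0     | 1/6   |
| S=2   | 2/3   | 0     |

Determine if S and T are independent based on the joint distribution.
Marginal P(S) (row sums):
  P(S=0) = 1/6 + 0 = 1/6
  P(S=1) = 0 + 1/6 = 1/6
  P(S=2) = 2/3 + 0 = 2/3
Marginal P(T) (column sums):
  P(T=0) = 1/6 + 0 + 2/3 = 5/6
  P(T=1) = 0 + 1/6 + 0 = 1/6

S and T are independent iff P(S=i,T=j) = P(S=i)·P(T=j) for every cell.
  P(S=0)·P(T=0) = 1/6 × 5/6 = 5/36, but P(S=0,T=0) = 1/6 ✗

No, S and T are not independent. Quantitatively, I(S;T) > 0:

H(S) = -[(1/6)·log₂(1/6) + (1/6)·log₂(1/6) + (2/3)·log₂(2/3)]
  = 0.4308 + 0.4308 + 0.3900
  = 1.2516 bits
H(T) = -[(5/6)·log₂(5/6) + (1/6)·log₂(1/6)]
  = 0.2192 + 0.4308
  = 0.6500 bits
H(S,T) = -[(1/6)·log₂(1/6) + (1/6)·log₂(1/6) + (2/3)·log₂(2/3)]
  = 0.4308 + 0.4308 + 0.3900
  = 1.2516 bits
I(S;T) = H(S) + H(T) - H(S,T) = 1.2516 + 0.6500 - 1.2516 = 0.6500 bits > 0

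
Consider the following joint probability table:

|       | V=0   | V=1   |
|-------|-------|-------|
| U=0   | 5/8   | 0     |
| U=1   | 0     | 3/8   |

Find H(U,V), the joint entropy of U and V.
H(U,V) = -Σ P(U,V) log₂ P(U,V), summed over the non-zero cells:
H(U,V) = -[(5/8)·log₂(5/8) + (3/8)·log₂(3/8)]
  = 0.4238 + 0.5306
  = 0.9544 bits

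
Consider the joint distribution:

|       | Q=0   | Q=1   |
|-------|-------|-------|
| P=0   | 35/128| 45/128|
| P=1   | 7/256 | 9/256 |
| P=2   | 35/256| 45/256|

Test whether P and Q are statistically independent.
Marginal P(P) (row sums):
  P(P=0) = 35/128 + 45/128 = 5/8
  P(P=1) = 7/256 + 9/256 = 1/16
  P(P=2) = 35/256 + 45/256 = 5/16
Marginal P(Q) (column sums):
  P(Q=0) = 35/128 + 7/256 + 35/256 = 7/16
  P(Q=1) = 45/128 + 9/256 + 45/256 = 9/16

P and Q are independent iff P(P=i,Q=j) = P(P=i)·P(Q=j) for every cell.
  P(P=0)·P(Q=0) = 5/8 × 7/16 = 35/128 = P(P=0,Q=0) ✓
  P(P=0)·P(Q=1) = 5/8 × 9/16 = 45/128 = P(P=0,Q=1) ✓
  P(P=1)·P(Q=0) = 1/16 × 7/16 = 7/256 = P(P=1,Q=0) ✓
  P(P=1)·P(Q=1) = 1/16 × 9/16 = 9/256 = P(P=1,Q=1) ✓
  P(P=2)·P(Q=0) = 5/16 × 7/16 = 35/256 = P(P=2,Q=0) ✓
  P(P=2)·P(Q=1) = 5/16 × 9/16 = 45/256 = P(P=2,Q=1) ✓

Yes, P and Q are independent: every cell factors, so I(P;Q) = 0 bits.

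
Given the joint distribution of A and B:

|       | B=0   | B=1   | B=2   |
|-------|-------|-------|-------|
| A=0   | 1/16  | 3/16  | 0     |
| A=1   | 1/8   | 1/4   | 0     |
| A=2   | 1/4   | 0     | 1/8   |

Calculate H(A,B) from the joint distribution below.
H(A,B) = -Σ P(A,B) log₂ P(A,B), summed over the non-zero cells:
H(A,B) = -[(1/16)·log₂(1/16) + (3/16)·log₂(3/16) + (1/8)·log₂(1/8) + (1/4)·log₂(1/4) + (1/4)·log₂(1/4) + (1/8)·log₂(1/8)]
  = 0.2500 + 0.4528 + 0.3750 + 0.5000 + 0.5000 + 0.3750
  = 2.4528 bits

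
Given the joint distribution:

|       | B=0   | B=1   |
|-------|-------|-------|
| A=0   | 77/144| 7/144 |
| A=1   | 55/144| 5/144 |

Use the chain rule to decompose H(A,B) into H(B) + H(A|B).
By the chain rule: H(A,B) = H(B) + H(A|B)

Marginal P(B) (column sums):
  P(B=0) = 77/144 + 55/144 = 11/12
  P(B=1) = 7/144 + 5/144 = 1/12
H(B) = -[(11/12)·log₂(11/12) + (1/12)·log₂(1/12)]
  = 0.1151 + 0.2987
  = 0.4138 bits
H(A|B) = -Σ P(A,B)·log₂ P(A|B), where P(A|B) = P(A,B) / P(B)
  (A=0,B=0): P(A|B) = (77/144)/(11/12) = 7/12;  -(77/144)·log₂(7/12) = 0.4158
  (A=0,B=1): P(A|B) = (7/144)/(1/12) = 7/12;  -(7/144)·log₂(7/12) = 0.0378
  (A=1,B=0): P(A|B) = (55/144)/(11/12) = 5/12;  -(55/144)·log₂(5/12) = 0.4824
  (A=1,B=1): P(A|B) = (5/144)/(1/12) = 5/12;  -(5/144)·log₂(5/12) = 0.0439
H(A|B) = 0.4158 + 0.0378 + 0.4824 + 0.0439
  = 0.9799 bits

H(A,B) = H(B) + H(A|B) = 0.4138 + 0.9799 = 1.3937 bits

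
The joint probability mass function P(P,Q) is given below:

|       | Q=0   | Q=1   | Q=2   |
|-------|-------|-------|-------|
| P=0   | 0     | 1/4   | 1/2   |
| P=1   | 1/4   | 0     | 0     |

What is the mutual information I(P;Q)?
Marginal P(P) (row sums):
  P(P=0) = 0 + 1/4 + 1/2 = 3/4
  P(P=1) = 1/4 + 0 + 0 = 1/4
Marginal P(Q) (column sums):
  P(Q=0) = 0 + 1/4 = 1/4
  P(Q=1) = 1/4 + 0 = 1/4
  P(Q=2) = 1/2 + 0 = 1/2

H(P) = -[(3/4)·log₂(3/4) + (1/4)·log₂(1/4)]
  = 0.3113 + 0.5000
  = 0.8113 bits
H(Q) = -[(1/4)·log₂(1/4) + (1/4)·log₂(1/4) + (1/2)·log₂(1/2)]
  = 0.5000 + 0.5000 + 0.5000
  = 1.5000 bits
H(P,Q) = -[(1/4)·log₂(1/4) + (1/2)·log₂(1/2) + (1/4)·log₂(1/4)]
  = 0.5000 + 0.5000 + 0.5000
  = 1.5000 bits

I(P;Q) = H(P) + H(Q) - H(P,Q)
  = 0.8113 + 1.5000 - 1.5000
  = 0.8113 bits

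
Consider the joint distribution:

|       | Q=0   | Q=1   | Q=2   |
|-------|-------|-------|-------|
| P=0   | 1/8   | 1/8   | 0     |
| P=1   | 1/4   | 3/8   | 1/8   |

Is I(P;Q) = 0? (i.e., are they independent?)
Marginal P(P) (row sums):
  P(P=0) = 1/8 + 1/8 + 0 = 1/4
  P(P=1) = 1/4 + 3/8 + 1/8 = 3/4
Marginal P(Q) (column sums):
  P(Q=0) = 1/8 + 1/4 = 3/8
  P(Q=1) = 1/8 + 3/8 = 1/2
  P(Q=2) = 0 + 1/8 = 1/8

P and Q are independent iff P(P=i,Q=j) = P(P=i)·P(Q=j) for every cell.
  P(P=0)·P(Q=0) = 1/4 × 3/8 = 3/32, but P(P=0,Q=0) = 1/8 ✗

No, P and Q are not independent. Quantitatively, I(P;Q) > 0:

H(P) = -[(1/4)·log₂(1/4) + (3/4)·log₂(3/4)]
  = 0.5000 + 0.3113
  = 0.8113 bits
H(Q) = -[(3/8)·log₂(3/8) + (1/2)·log₂(1/2) + (1/8)·log₂(1/8)]
  = 0.5306 + 0.5000 + 0.3750
  = 1.4056 bits
H(P,Q) = -[(1/8)·log₂(1/8) + (1/8)·log₂(1/8) + (1/4)·log₂(1/4) + (3/8)·log₂(3/8) + (1/8)·log₂(1/8)]
  = 0.3750 + 0.3750 + 0.5000 + 0.5306 + 0.3750
  = 2.1556 bits
I(P;Q) = H(P) + H(Q) - H(P,Q) = 0.8113 + 1.4056 - 2.1556 = 0.0613 bits > 0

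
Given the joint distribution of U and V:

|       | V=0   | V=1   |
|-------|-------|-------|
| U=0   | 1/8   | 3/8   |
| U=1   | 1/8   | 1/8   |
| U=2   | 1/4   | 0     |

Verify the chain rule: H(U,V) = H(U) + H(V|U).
Left side:
H(U,V) = -[(1/8)·log₂(1/8) + (3/8)·log₂(3/8) + (1/8)·log₂(1/8) + (1/8)·log₂(1/8) + (1/4)·log₂(1/4)]
  = 0.3750 + 0.5306 + 0.3750 + 0.3750 + 0.5000
  = 2.1556 bits

Right side:
Marginal P(U) (row sums):
  P(U=0) = 1/8 + 3/8 = 1/2
  P(U=1) = 1/8 + 1/8 = 1/4
  P(U=2) = 1/4 + 0 = 1/4
H(U) = -[(1/2)·log₂(1/2) + (1/4)·log₂(1/4) + (1/4)·log₂(1/4)]
  = 0.5000 + 0.5000 + 0.5000
  = 1.5000 bits
H(V|U) = -Σ P(U,V)·log₂ P(V|U), where P(V|U) = P(U,V) / P(U)
  (cells with P(U,V) = 0 contribute 0)
  (U=0,V=0): P(V|U) = (1/8)/(1/2) = 1/4;  -(1/8)·log₂(1/4) = 0.2500
  (U=0,V=1): P(V|U) = (3/8)/(1/2) = 3/4;  -(3/8)·log₂(3/4) = 0.1556
  (U=1,V=0): P(V|U) = (1/8)/(1/4) = 1/2;  -(1/8)·log₂(1/2) = 0.1250
  (U=1,V=1): P(V|U) = (1/8)/(1/4) = 1/2;  -(1/8)·log₂(1/2) = 0.1250
  (U=2,V=0): P(V|U) = (1/4)/(1/4) = 1;  -(1/4)·log₂(1) = 0.0000
H(V|U) = 0.2500 + 0.1556 + 0.1250 + 0.1250 + 0.0000
  = 0.6556 bits
H(U) + H(V|U) = 1.5000 + 0.6556 = 2.1556 bits

Both sides equal 2.1556 bits, so the chain rule holds ✓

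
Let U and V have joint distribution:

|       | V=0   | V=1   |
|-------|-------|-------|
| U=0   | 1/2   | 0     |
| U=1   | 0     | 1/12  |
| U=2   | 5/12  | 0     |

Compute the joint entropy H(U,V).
H(U,V) = -Σ P(U,V) log₂ P(U,V), summed over the non-zero cells:
H(U,V) = -[(1/2)·log₂(1/2) + (1/12)·log₂(1/12) + (5/12)·log₂(5/12)]
  = 0.5000 + 0.2987 + 0.5263
  = 1.3250 bits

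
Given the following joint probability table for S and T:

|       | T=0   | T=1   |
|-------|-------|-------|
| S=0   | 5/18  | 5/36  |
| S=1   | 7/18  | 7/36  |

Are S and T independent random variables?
Marginal P(S) (row sums):
  P(S=0) = 5/18 + 5/36 = 5/12
  P(S=1) = 7/18 + 7/36 = 7/12
Marginal P(T) (column sums):
  P(T=0) = 5/18 + 7/18 = 2/3
  P(T=1) = 5/36 + 7/36 = 1/3

S and T are independent iff P(S=i,T=j) = P(S=i)·P(T=j) for every cell.
  P(S=0)·P(T=0) = 5/12 × 2/3 = 5/18 = P(S=0,T=0) ✓
  P(S=0)·P(T=1) = 5/12 × 1/3 = 5/36 = P(S=0,T=1) ✓
  P(S=1)·P(T=0) = 7/12 × 2/3 = 7/18 = P(S=1,T=0) ✓
  P(S=1)·P(T=1) = 7/12 × 1/3 = 7/36 = P(S=1,T=1) ✓

Yes, S and T are independent: every cell factors, so I(S;T) = 0 bits.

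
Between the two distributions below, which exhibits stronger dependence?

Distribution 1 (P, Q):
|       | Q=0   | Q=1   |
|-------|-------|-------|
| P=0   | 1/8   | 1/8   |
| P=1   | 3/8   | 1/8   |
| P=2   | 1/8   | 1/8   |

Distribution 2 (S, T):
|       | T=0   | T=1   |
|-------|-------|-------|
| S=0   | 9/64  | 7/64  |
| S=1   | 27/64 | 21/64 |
Distribution 1 (P, Q):
Marginal P(P) (row sums):
  P(P=0) = 1/8 + 1/8 = 1/4
  P(P=1) = 3/8 + 1/8 = 1/2
  P(P=2) = 1/8 + 1/8 = 1/4
Marginal P(Q) (column sums):
  P(Q=0) = 1/8 + 3/8 + 1/8 = 5/8
  P(Q=1) = 1/8 + 1/8 + 1/8 = 3/8

H(P) = -[(1/4)·log₂(1/4) + (1/2)·log₂(1/2) + (1/4)·log₂(1/4)]
  = 0.5000 + 0.5000 + 0.5000
  = 1.5000 bits
H(Q) = -[(5/8)·log₂(5/8) + (3/8)·log₂(3/8)]
  = 0.4238 + 0.5306
  = 0.9544 bits
H(P,Q) = -[(1/8)·log₂(1/8) + (1/8)·log₂(1/8) + (3/8)·log₂(3/8) + (1/8)·log₂(1/8) + (1/8)·log₂(1/8) + (1/8)·log₂(1/8)]
  = 0.3750 + 0.3750 + 0.5306 + 0.3750 + 0.3750 + 0.3750
  = 2.4056 bits

I(P;Q) = H(P) + H(Q) - H(P,Q)
  = 1.5000 + 0.9544 - 2.4056
  = 0.0488 bits

Distribution 2 (S, T):
Marginal P(S) (row sums):
  P(S=0) = 9/64 + 7/64 = 1/4
  P(S=1) = 27/64 + 21/64 = 3/4
Marginal P(T) (column sums):
  P(T=0) = 9/64 + 27/64 = 9/16
  P(T=1) = 7/64 + 21/64 = 7/16

H(S) = -[(1/4)·log₂(1/4) + (3/4)·log₂(3/4)]
  = 0.5000 + 0.3113
  = 0.8113 bits
H(T) = -[(9/16)·log₂(9/16) + (7/16)·log₂(7/16)]
  = 0.4669 + 0.5218
  = 0.9887 bits
H(S,T) = -[(9/64)·log₂(9/64) + (7/64)·log₂(7/64) + (27/64)·log₂(27/64) + (21/64)·log₂(21/64)]
  = 0.3980 + 0.3492 + 0.5253 + 0.5275
  = 1.8000 bits

I(S;T) = H(S) + H(T) - H(S,T)
  = 0.8113 + 0.9887 - 1.8000
  = 0.0000 bits

I(P;Q) = 0.0488 bits > I(S;T) = 0.0000 bits, so (P, Q) has the higher mutual information (stronger dependence).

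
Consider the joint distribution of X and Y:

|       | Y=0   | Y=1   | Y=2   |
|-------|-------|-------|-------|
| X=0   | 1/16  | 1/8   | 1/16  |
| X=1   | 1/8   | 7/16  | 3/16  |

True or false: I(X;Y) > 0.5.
Marginal P(X) (row sums):
  P(X=0) = 1/16 + 1/8 + 1/16 = 1/4
  P(X=1) = 1/8 + 7/16 + 3/16 = 3/4
Marginal P(Y) (column sums):
  P(Y=0) = 1/16 + 1/8 = 3/16
  P(Y=1) = 1/8 + 7/16 = 9/16
  P(Y=2) = 1/16 + 3/16 = 1/4

H(X) = -[(1/4)·log₂(1/4) + (3/4)·log₂(3/4)]
  = 0.5000 + 0.3113
  = 0.8113 bits
H(Y) = -[(3/16)·log₂(3/16) + (9/16)·log₂(9/16) + (1/4)·log₂(1/4)]
  = 0.4528 + 0.4669 + 0.5000
  = 1.4197 bits
H(X,Y) = -[(1/16)·log₂(1/16) + (1/8)·log₂(1/8) + (1/16)·log₂(1/16) + (1/8)·log₂(1/8) + (7/16)·log₂(7/16) + (3/16)·log₂(3/16)]
  = 0.2500 + 0.3750 + 0.2500 + 0.3750 + 0.5218 + 0.4528
  = 2.2246 bits

I(X;Y) = H(X) + H(Y) - H(X,Y)
  = 0.8113 + 1.4197 - 2.2246
  = 0.0064 bits

False. I(X;Y) = 0.0064 bits, which is ≤ 0.5 bits.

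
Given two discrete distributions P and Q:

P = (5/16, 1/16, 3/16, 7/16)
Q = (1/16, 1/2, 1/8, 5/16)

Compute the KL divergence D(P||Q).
D(P||Q) = Σ P(i) log₂(P(i)/Q(i))
  i=0: (5/16) × log₂((5/16)/(1/16)) = (5/16) × log₂(5) = 0.7256
  i=1: (1/16) × log₂((1/16)/(1/2)) = (1/16) × log₂(1/8) = -0.1875
  i=2: (3/16) × log₂((3/16)/(1/8)) = (3/16) × log₂(3/2) = 0.1097
  i=3: (7/16) × log₂((7/16)/(5/16)) = (7/16) × log₂(7/5) = 0.2124
D(P||Q) = 0.7256 - 0.1875 + 0.1097 + 0.2124
  = 0.8602 bits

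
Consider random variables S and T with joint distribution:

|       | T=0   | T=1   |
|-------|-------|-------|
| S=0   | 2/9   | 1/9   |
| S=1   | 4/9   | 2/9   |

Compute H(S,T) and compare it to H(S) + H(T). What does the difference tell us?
Marginal P(S) (row sums):
  P(S=0) = 2/9 + 1/9 = 1/3
  P(S=1) = 4/9 + 2/9 = 2/3
Marginal P(T) (column sums):
  P(T=0) = 2/9 + 4/9 = 2/3
  P(T=1) = 1/9 + 2/9 = 1/3

H(S,T) = -[(2/9)·log₂(2/9) + (1/9)·log₂(1/9) + (4/9)·log₂(4/9) + (2/9)·log₂(2/9)]
  = 0.4822 + 0.3522 + 0.5200 + 0.4822
  = 1.8366 bits
H(S) = -[(1/3)·log₂(1/3) + (2/3)·log₂(2/3)]
  = 0.5283 + 0.3900
  = 0.9183 bits
H(T) = -[(2/3)·log₂(2/3) + (1/3)·log₂(1/3)]
  = 0.3900 + 0.5283
  = 0.9183 bits

H(S) + H(T) = 0.9183 + 0.9183 = 1.8366 bits
Difference: H(S) + H(T) - H(S,T) = 1.8366 - 1.8366 = 0.0000 bits = I(S;T)

The difference is the mutual information; it is 0 here, so S and T are independent (the joint entropy equals the sum of the marginal entropies).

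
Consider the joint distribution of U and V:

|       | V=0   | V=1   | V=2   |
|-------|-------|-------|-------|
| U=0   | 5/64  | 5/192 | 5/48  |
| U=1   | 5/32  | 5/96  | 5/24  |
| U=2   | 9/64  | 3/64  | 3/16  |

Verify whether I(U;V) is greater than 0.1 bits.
Marginal P(U) (row sums):
  P(U=0) = 5/64 + 5/192 + 5/48 = 5/24
  P(U=1) = 5/32 + 5/96 + 5/24 = 5/12
  P(U=2) = 9/64 + 3/64 + 3/16 = 3/8
Marginal P(V) (column sums):
  P(V=0) = 5/64 + 5/32 + 9/64 = 3/8
  P(V=1) = 5/192 + 5/96 + 3/64 = 1/8
  P(V=2) = 5/48 + 5/24 + 3/16 = 1/2

H(U) = -[(5/24)·log₂(5/24) + (5/12)·log₂(5/12) + (3/8)·log₂(3/8)]
  = 0.4715 + 0.5263 + 0.5306
  = 1.5284 bits
H(V) = -[(3/8)·log₂(3/8) + (1/8)·log₂(1/8) + (1/2)·log₂(1/2)]
  = 0.5306 + 0.3750 + 0.5000
  = 1.4056 bits
H(U,V) = -[(5/64)·log₂(5/64) + (5/192)·log₂(5/192) + (5/48)·log₂(5/48) + (5/32)·log₂(5/32) + (5/96)·log₂(5/96) + (5/24)·log₂(5/24) + (9/64)·log₂(9/64) + (3/64)·log₂(3/64) + (3/16)·log₂(3/16)]
  = 0.2873 + 0.1371 + 0.3399 + 0.4184 + 0.2220 + 0.4715 + 0.3980 + 0.2070 + 0.4528
  = 2.9340 bits

I(U;V) = H(U) + H(V) - H(U,V)
  = 1.5284 + 1.4056 - 2.9340
  = 0.0000 bits

No. I(U;V) = 0.0000 bits, which is ≤ 0.1 bits.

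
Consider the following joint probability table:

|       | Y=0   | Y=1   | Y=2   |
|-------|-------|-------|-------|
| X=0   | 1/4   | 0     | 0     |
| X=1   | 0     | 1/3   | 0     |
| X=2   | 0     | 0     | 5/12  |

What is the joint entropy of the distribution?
H(X,Y) = -Σ P(X,Y) log₂ P(X,Y), summed over the non-zero cells:
H(X,Y) = -[(1/4)·log₂(1/4) + (1/3)·log₂(1/3) + (5/12)·log₂(5/12)]
  = 0.5000 + 0.5283 + 0.5263
  = 1.5546 bits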